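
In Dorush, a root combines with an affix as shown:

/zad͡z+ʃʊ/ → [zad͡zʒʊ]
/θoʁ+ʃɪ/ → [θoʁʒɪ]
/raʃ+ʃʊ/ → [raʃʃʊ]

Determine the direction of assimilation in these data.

Underlying /ʃ/ is realised as [ʒ] next to /d͡z/; /d͡z/ itself does not change.
The change voiceless → voiced matches the voicing of the preceding /d͡z/, identifying this as voicing assimilation.
The other alternating form patterns the same way: /ʃ/ → [ʒ] after /ʁ/ (voiceless → voiced, matching voiced) — only voicing changes, and always toward the preceding segment.
Nothing changes in [raʃʃʊ]: there the adjacent consonants already agree in voicing (/ʃ/ and /ʃ/ are both voiceless), so this form is consistent with the same rule.
The trigger is the preceding segment, so the direction is progressive (perseverative).

progressive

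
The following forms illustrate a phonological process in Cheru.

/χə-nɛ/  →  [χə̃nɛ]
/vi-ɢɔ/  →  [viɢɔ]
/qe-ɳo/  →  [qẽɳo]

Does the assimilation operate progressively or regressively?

regressive

The vowel /ə/ surfaces as nasalised [ə̃] next to the following nasal /n/ — it has acquired the [+nasal] feature of its neighbour.
Likewise in the remaining data: /e/ → [ẽ] before /ɳ/ — each time a vowel is nasalised next to a following nasal.
No change occurs in [viɢɔ] because the vowel at the boundary is adjacent to an oral consonant, not a nasal (/i/ next to /ɢ/).
Because the conditioning nasal is to the right of the vowel that changes, the process is regressive (anticipatory).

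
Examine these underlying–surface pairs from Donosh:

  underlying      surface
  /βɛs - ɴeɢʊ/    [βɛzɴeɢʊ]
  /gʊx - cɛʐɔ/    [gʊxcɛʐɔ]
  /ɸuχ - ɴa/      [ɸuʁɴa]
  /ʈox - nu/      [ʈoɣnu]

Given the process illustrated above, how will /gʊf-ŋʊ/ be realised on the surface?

[gʊvŋʊ]

The data show regressive voicing assimilation: /s/ → [z] before /ɴ/; /χ/ → [ʁ] before /ɴ/; /x/ → [ɣ] before /n/. In each pair only voicing changes, matching the following consonant, while place and manner stay constant.
No alternation appears in [gʊxcɛʐɔ]: there the adjacent consonants already agree in voicing (/x/ and /c/ are both voiceless), so this form is consistent with the same rule.
The rule targets /f/ (voiceless labiodental fricative), which sits before the trigger /ŋ/ (voiced).
Changing only its voicing to voiced gives [v] — the voiced labiodental fricative.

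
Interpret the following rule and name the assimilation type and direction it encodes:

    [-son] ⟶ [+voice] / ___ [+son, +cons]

regressive voicing assimilation

The structural change is [+voice], and the conditioning segment [+son, +cons] (a sonorant consonant) is itself voiced, so the target comes to share the voicing of its neighbour — voicing assimilation.
The conditioning segment sits to the right of the focus bar, meaning the trigger follows the segment that changes — regressive assimilation.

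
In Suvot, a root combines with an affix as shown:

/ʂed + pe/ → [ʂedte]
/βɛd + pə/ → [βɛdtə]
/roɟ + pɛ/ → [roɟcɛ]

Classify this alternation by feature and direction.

Underlying /p/ is realised as [t] next to /d/; /d/ itself does not change.
/p/ is bilabial while /d/ is alveolar; the output [t] is alveolar, matching the trigger — so the feature that spreads is place.
Manner and voice are unchanged, so the assimilation is partial, not total.
The same holds elsewhere in the data: /p/ → [c] after /ɟ/ (bilabial → palatal, matching palatal) — only place changes, and always toward the preceding segment.
Since the segment that changes follows the conditioning segment, the assimilation is progressive.

progressive place assimilation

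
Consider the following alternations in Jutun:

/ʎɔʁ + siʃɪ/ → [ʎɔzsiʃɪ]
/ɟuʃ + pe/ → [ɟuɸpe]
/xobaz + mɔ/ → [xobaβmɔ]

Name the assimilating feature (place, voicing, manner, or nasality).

place

Comparing underlying and surface forms, /ʁ/ → [z] is the alternation; the neighbouring /s/ is constant.
/ʁ/ is uvular while /s/ is alveolar; the output [z] is alveolar, matching the trigger — so the feature that spreads is place.
The other alternating forms pattern the same way: /ʃ/ → [ɸ] before /p/ (postalveolar → bilabial, matching bilabial); /z/ → [β] before /m/ (alveolar → bilabial, matching bilabial) — only place changes, and always toward the following segment.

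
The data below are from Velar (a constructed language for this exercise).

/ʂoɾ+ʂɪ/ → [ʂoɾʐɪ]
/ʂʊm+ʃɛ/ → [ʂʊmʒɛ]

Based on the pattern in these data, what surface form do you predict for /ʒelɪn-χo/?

The data show progressive voicing assimilation: /ʂ/ → [ʐ] after /ɾ/; /ʃ/ → [ʒ] after /m/. In each pair only voicing changes, matching the preceding consonant, while place and manner stay constant.
/χ/ is a voiceless uvular fricative. The preceding trigger /n/ is voiced, so /χ/ must become voiced as well.
A voiced uvular fricative is [ʁ], so the surface segment is [ʁ].

[ʒelɪnʁo]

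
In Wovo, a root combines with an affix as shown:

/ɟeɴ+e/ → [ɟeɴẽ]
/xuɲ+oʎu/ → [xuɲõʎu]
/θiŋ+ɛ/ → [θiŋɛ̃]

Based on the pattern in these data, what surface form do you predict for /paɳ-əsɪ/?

The data show progressive nasality assimilation (vowel nasalisation): /e/ → [ẽ] after /ɴ/; /o/ → [õ] after /ɲ/; /ɛ/ → [ɛ̃] after /ŋ/ — a vowel is nasalised by an immediately preceding nasal consonant.
/ə/ sits next to the nasal /ɳ/ and is therefore nasalised to [ə̃].

[paɳə̃sɪ]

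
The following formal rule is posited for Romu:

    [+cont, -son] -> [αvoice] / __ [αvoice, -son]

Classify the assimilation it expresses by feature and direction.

The shared variable α links the value of [voice] on the target to the same value on the neighbouring segment, so voicing is the feature that assimilates.
The conditioning segment sits to the right of the focus bar, meaning the trigger follows the segment that changes — regressive assimilation.

regressive voicing assimilation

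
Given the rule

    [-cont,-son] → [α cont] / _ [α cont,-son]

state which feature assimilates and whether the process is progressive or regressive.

The shared variable α links the value of [cont] on the target to that of the neighbouring obstruent. [cont] distinguishes stops from fricatives — a manner-of-articulation feature — so this is manner assimilation.
The conditioning segment sits to the right of the focus bar, meaning the trigger follows the segment that changes — regressive assimilation.

regressive manner assimilation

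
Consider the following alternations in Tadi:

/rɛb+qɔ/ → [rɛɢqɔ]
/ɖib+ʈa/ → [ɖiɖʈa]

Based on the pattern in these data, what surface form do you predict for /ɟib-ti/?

The data show regressive place assimilation: /b/ → [ɢ] before /q/; /b/ → [ɖ] before /ʈ/. In each pair only place changes, matching the following consonant, while manner and voice stay constant.
The rule targets /b/ (voiced bilabial stop), which sits before the trigger /t/ (alveolar).
Changing only its place to alveolar gives [d] — the voiced alveolar stop.

[ɟidti]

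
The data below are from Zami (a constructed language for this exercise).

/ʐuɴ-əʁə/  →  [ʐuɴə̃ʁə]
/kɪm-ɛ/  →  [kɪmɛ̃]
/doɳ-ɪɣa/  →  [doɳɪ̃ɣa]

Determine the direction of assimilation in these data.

The vowel /ə/ surfaces as nasalised [ə̃] next to the preceding nasal /ɴ/ — it has acquired the [+nasal] feature of its neighbour.
The other forms show the same pattern: /ɛ/ → [ɛ̃] after /m/; /ɪ/ → [ɪ̃] after /ɳ/ — each time a vowel is nasalised next to a preceding nasal.
Because the conditioning nasal is to the left of the vowel that changes, the process is progressive (perseverative).

progressive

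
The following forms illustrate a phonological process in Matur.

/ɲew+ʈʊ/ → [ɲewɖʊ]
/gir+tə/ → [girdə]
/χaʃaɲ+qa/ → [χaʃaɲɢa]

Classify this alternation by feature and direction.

The segment that alternates is /ʈ/, which surfaces as [ɖ] when adjacent to /w/.
/ʈ/ is voiceless while /w/ is voiced; the output [ɖ] is voiced, matching the trigger — so the feature that spreads is voicing.
Place and manner are unchanged, so the assimilation is partial, not total.
The same holds elsewhere in the data: /t/ → [d] after /r/ (voiceless → voiced, matching voiced); /q/ → [ɢ] after /ɲ/ (voiceless → voiced, matching voiced) — only voicing changes, and always toward the preceding segment.
Since the segment that changes follows the conditioning segment, the assimilation is progressive.

progressive voicing assimilation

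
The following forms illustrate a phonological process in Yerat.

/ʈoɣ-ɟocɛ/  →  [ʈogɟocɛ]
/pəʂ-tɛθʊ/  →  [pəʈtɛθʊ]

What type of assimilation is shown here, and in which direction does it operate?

The segment that alternates is /ɣ/, which surfaces as [g] when adjacent to /ɟ/.
The change fricative → stop matches the manner of the following /ɟ/, identifying this as manner assimilation.
Place and voice are unchanged, so the assimilation is partial, not total.
Checking the remaining alternation: /ʂ/ → [ʈ] before /t/ (fricative → stop, matching a stop) — only manner changes, and always toward the following segment.
The trigger is the following segment, so the direction is regressive (anticipatory).

regressive manner assimilation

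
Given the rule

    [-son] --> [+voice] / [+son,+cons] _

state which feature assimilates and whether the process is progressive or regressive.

progressive voicing assimilation

The structural change is [+voice], and the conditioning segment [+son,+cons] (a sonorant consonant) is itself voiced, so the target comes to share the voicing of its neighbour — voicing assimilation.
The conditioning segment sits to the left of the focus bar, meaning the trigger precedes the segment that changes — progressive assimilation.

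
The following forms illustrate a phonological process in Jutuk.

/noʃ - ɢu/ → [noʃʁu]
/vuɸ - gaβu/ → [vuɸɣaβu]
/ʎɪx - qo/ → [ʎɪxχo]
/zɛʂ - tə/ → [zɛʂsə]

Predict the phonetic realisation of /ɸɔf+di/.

The data show progressive manner assimilation: /ɢ/ → [ʁ] after /ʃ/; /g/ → [ɣ] after /ɸ/; /q/ → [χ] after /x/; /t/ → [s] after /ʂ/. In each pair only manner changes, matching the preceding consonant, while place and voice stay constant.
The rule targets /d/ (voiced alveolar stop), which sits after the trigger /f/ (fricative).
A voiced alveolar fricative is [z], so the surface segment is [z].

[ɸɔfzi]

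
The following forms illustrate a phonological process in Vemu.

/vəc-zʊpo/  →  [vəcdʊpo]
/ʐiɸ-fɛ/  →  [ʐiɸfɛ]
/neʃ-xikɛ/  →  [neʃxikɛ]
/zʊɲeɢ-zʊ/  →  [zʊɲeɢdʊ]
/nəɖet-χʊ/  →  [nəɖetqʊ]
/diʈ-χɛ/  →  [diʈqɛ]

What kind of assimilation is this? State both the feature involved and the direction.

progressive manner assimilation

Comparing underlying and surface forms, /z/ → [d] is the alternation; the neighbouring /c/ is constant.
/z/ is a fricative while /c/ is a stop; the output [d] is a stop, matching the trigger — so the feature that spreads is manner.
Place and voice are unchanged, so the assimilation is partial, not total.
The other alternating forms pattern the same way: /z/ → [d] after /ɢ/ (fricative → stop, matching a stop); /χ/ → [q] after /t/ (fricative → stop, matching a stop); /χ/ → [q] after /ʈ/ (fricative → stop, matching a stop) — only manner changes, and always toward the preceding segment.
Nothing changes in [ʐiɸfɛ], [neʃxikɛ]: there the adjacent consonants already agree in manner (/f/ and /ɸ/ are both fricatives; /x/ and /ʃ/ are both fricatives), so these forms are consistent with the same rule.
Since the segment that changes follows the conditioning segment, the assimilation is progressive.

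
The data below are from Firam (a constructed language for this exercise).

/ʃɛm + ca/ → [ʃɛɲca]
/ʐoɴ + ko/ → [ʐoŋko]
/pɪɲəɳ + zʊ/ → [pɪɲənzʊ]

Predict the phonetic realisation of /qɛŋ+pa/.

[qɛmpa]

The data show regressive place assimilation: /m/ → [ɲ] before /c/; /ɴ/ → [ŋ] before /k/; /ɳ/ → [n] before /z/. In each pair only place changes, matching the following consonant, while manner and voice stay constant.
The rule targets /ŋ/ (voiced velar nasal), which sits before the trigger /p/ (bilabial).
Changing only its place to bilabial gives [m] — the voiced bilabial nasal.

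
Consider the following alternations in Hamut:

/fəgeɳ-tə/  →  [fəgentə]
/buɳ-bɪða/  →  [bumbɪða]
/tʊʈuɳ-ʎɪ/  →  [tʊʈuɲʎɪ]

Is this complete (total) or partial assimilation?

partial assimilation

Comparing underlying and surface forms, /ɳ/ → [n] is the alternation; the neighbouring /t/ is constant.
/ɳ/ is retroflex while /t/ is alveolar; the output [n] is alveolar, matching the trigger — so the feature that spreads is place.
Manner and voice are unchanged, so the assimilation is partial, not total.
Checking the remaining alternations: /ɳ/ → [m] before /b/ (retroflex → bilabial, matching bilabial); /ɳ/ → [ɲ] before /ʎ/ (retroflex → palatal, matching palatal) — only place changes, and always toward the following segment.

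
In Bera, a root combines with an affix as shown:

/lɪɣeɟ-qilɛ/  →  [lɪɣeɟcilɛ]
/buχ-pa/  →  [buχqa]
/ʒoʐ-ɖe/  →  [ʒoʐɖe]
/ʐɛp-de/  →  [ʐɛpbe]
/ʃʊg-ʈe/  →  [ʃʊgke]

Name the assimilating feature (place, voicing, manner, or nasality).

Underlying /q/ is realised as [c] next to /ɟ/; /ɟ/ itself does not change.
/q/ is uvular while /ɟ/ is palatal; the output [c] is palatal, matching the trigger — so the feature that spreads is place.
Checking the remaining alternations: /p/ → [q] after /χ/ (bilabial → uvular, matching uvular); /d/ → [b] after /p/ (alveolar → bilabial, matching bilabial); /ʈ/ → [k] after /g/ (retroflex → velar, matching velar) — only place changes, and always toward the preceding segment.
Nothing changes in [ʒoʐɖe]: there the adjacent consonants already agree in place (/ɖ/ and /ʐ/ are both retroflex), so this form is consistent with the same rule.

place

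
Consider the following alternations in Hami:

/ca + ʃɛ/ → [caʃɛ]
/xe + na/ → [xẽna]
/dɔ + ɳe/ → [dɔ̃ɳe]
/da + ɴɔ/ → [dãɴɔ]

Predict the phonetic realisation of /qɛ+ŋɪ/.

The data show regressive nasality assimilation (vowel nasalisation): /e/ → [ẽ] before /n/; /ɔ/ → [ɔ̃] before /ɳ/; /a/ → [ã] before /ɴ/ — a vowel is nasalised by an immediately following nasal consonant.
No change occurs in [caʃɛ] because the vowel at the boundary is adjacent to an oral consonant, not a nasal (/a/ next to /ʃ/).
The vowel /ɛ/ is adjacent to the following nasal /ŋ/, so it acquires [+nasal] and surfaces as [ɛ̃].

[qɛ̃ŋɪ]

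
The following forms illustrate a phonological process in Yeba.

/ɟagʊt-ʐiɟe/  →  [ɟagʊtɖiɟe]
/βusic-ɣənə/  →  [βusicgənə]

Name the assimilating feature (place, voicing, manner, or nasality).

manner

The segment that alternates is /ʐ/, which surfaces as [ɖ] when adjacent to /t/.
The change fricative → stop matches the manner of the preceding /t/, identifying this as manner assimilation.
The other alternating form patterns the same way: /ɣ/ → [g] after /c/ (fricative → stop, matching a stop) — only manner changes, and always toward the preceding segment.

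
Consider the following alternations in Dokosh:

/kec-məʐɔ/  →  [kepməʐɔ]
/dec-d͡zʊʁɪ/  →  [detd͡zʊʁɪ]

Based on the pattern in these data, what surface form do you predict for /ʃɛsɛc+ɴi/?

The data show regressive place assimilation: /c/ → [p] before /m/; /c/ → [t] before /d͡z/. In each pair only place changes, matching the following consonant, while manner and voice stay constant.
The rule targets /c/ (voiceless palatal stop), which sits before the trigger /ɴ/ (uvular).
A voiceless uvular stop is [q], so the surface segment is [q].

[ʃɛsɛqɴi]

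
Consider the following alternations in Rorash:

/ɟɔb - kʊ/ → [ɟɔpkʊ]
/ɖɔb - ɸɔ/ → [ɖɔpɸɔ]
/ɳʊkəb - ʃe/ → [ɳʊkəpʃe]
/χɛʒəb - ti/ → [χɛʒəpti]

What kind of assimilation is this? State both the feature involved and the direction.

Underlying /b/ is realised as [p] next to /k/; /k/ itself does not change.
/b/ is voiced while /k/ is voiceless; the output [p] is voiceless, matching the trigger — so the feature that spreads is voicing.
Place and manner are unchanged, so the assimilation is partial, not total.
The same holds elsewhere in the data: /b/ → [p] before /ɸ/ (voiced → voiceless, matching voiceless); /b/ → [p] before /ʃ/ (voiced → voiceless, matching voiceless); /b/ → [p] before /t/ (voiced → voiceless, matching voiceless) — only voicing changes, and always toward the following segment.
The trigger is the following segment, so the direction is regressive (anticipatory).

regressive voicing assimilation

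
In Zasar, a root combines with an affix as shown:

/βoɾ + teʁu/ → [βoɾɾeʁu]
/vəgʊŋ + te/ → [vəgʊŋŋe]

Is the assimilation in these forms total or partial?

The segment that alternates is /t/, which surfaces as [ɾ] when adjacent to /ɾ/.
The output [ɾ] is identical to the trigger /ɾ/ — every feature (place, manner, voicing) has been copied — so this is total assimilation.
The remaining alternation confirms this: /t/ → [ŋ] after /ŋ/ — in each case the output is a copy of the preceding consonant.

total assimilation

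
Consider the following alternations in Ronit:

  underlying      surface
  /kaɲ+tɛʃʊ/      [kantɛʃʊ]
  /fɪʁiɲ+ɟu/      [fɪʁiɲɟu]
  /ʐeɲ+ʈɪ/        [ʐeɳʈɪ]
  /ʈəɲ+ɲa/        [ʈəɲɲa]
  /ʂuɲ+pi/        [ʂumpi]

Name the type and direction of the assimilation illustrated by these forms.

regressive place assimilation

The segment that alternates is /ɲ/, which surfaces as [n] when adjacent to /t/.
The change palatal → alveolar matches the place of the following /t/, identifying this as place assimilation.
Manner and voice are unchanged, so the assimilation is partial, not total.
The other alternating forms pattern the same way: /ɲ/ → [ɳ] before /ʈ/ (palatal → retroflex, matching retroflex); /ɲ/ → [m] before /p/ (palatal → bilabial, matching bilabial) — only place changes, and always toward the following segment.
No alternation appears in [fɪʁiɲɟu], [ʈəɲɲa]: there the adjacent consonants already agree in place (/ɲ/ and /ɟ/ are both palatal; /ɲ/ and /ɲ/ are both palatal), so these forms are consistent with the same rule.
Since the segment that changes precedes the conditioning segment, the assimilation is regressive.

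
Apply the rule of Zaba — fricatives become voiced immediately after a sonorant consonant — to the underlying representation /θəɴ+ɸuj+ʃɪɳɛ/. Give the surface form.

[θəɴβujʒɪɳɛ]

The rule targets /ɸ/ (voiceless bilabial fricative), which sits after the trigger /ɴ/ (voiced).
Changing only its voicing to voiced gives [β] — the voiced bilabial fricative.
At the second juncture, /ʃ/ likewise becomes [ʒ] adjacent to /j/.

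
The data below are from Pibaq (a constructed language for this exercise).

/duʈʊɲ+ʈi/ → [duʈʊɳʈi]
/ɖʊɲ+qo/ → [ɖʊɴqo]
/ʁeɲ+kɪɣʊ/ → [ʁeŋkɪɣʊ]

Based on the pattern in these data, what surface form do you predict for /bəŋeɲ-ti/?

[bəŋenti]

The data show regressive place assimilation: /ɲ/ → [ɳ] before /ʈ/; /ɲ/ → [ɴ] before /q/; /ɲ/ → [ŋ] before /k/. In each pair only place changes, matching the following consonant, while manner and voice stay constant.
The rule targets /ɲ/ (voiced palatal nasal), which sits before the trigger /t/ (alveolar).
Changing only its place to alveolar gives [n] — the voiced alveolar nasal.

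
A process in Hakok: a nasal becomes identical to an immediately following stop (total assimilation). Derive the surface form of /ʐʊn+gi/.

[ʐʊggi]

/n/ is the segment targeted by the rule; it sits immediately before /g/, so it assimilates completely and surfaces as [g].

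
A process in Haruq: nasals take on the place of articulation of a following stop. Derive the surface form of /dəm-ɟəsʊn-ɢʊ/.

/m/ is a voiced bilabial nasal. The following trigger /ɟ/ is palatal, so /m/ must become palatal as well.
A voiced palatal nasal is [ɲ], so the surface segment is [ɲ].
The same rule applies at the second boundary: /n/ → [ɴ] next to /ɢ/.

[dəɲɟəsʊɴɢʊ]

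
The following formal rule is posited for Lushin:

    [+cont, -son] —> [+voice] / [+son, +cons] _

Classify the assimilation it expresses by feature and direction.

The structural change is [+voice], and the conditioning segment [+son, +cons] (a sonorant consonant) is itself voiced, so the target comes to share the voicing of its neighbour — voicing assimilation.
Since the environment is written before the underscore, the trigger precedes the target; the direction is progressive.

progressive voicing assimilation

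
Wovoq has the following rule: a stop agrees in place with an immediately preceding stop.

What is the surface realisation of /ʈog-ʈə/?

The rule targets /ʈ/ (voiceless retroflex stop), which sits after the trigger /g/ (velar).
The voiceless velar stop is [k], so /ʈ/ → [k].

[ʈogkə]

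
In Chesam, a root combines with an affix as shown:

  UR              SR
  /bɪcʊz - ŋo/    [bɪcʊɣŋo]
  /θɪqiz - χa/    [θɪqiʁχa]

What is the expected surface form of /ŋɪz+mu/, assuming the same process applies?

The data show regressive place assimilation: /z/ → [ɣ] before /ŋ/; /z/ → [ʁ] before /χ/. In each pair only place changes, matching the following consonant, while manner and voice stay constant.
The rule targets /z/ (voiced alveolar fricative), which sits before the trigger /m/ (bilabial).
The voiced bilabial fricative is [β], so /z/ → [β].

[ŋɪβmu]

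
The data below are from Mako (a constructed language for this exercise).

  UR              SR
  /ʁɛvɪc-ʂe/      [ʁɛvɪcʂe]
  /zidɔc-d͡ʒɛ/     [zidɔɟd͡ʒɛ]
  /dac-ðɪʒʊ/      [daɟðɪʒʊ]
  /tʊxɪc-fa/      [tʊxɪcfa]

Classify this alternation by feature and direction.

The segment that alternates is /c/, which surfaces as [ɟ] when adjacent to /d͡ʒ/.
The change voiceless → voiced matches the voicing of the following /d͡ʒ/, identifying this as voicing assimilation.
Place and manner are unchanged, so the assimilation is partial, not total.
The other alternating form patterns the same way: /c/ → [ɟ] before /ð/ (voiceless → voiced, matching voiced) — only voicing changes, and always toward the following segment.
Nothing changes in [ʁɛvɪcʂe], [tʊxɪcfa]: there the adjacent consonants already agree in voicing (/c/ and /ʂ/ are both voiceless; /c/ and /f/ are both voiceless), so these forms are consistent with the same rule.
Since the segment that changes precedes the conditioning segment, the assimilation is regressive.

regressive voicing assimilation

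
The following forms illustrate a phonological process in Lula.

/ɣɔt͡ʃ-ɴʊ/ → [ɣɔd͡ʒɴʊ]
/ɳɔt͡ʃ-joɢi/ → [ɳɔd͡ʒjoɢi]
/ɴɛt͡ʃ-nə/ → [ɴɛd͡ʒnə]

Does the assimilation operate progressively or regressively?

regressive

Comparing underlying and surface forms, /t͡ʃ/ → [d͡ʒ] is the alternation; the neighbouring /ɴ/ is constant.
/t͡ʃ/ is voiceless while /ɴ/ is voiced; the output [d͡ʒ] is voiced, matching the trigger — so the feature that spreads is voicing.
The other alternating forms pattern the same way: /t͡ʃ/ → [d͡ʒ] before /j/ (voiceless → voiced, matching voiced); /t͡ʃ/ → [d͡ʒ] before /n/ (voiceless → voiced, matching voiced) — only voicing changes, and always toward the following segment.
Since the segment that changes precedes the conditioning segment, the assimilation is regressive.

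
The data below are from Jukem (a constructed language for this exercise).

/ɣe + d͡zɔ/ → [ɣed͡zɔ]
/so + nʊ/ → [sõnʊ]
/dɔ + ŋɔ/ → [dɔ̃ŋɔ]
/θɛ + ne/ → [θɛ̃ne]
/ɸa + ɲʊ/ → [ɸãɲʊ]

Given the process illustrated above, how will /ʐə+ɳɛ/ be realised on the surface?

The data show regressive nasality assimilation (vowel nasalisation): /o/ → [õ] before /n/; /ɔ/ → [ɔ̃] before /ŋ/; /ɛ/ → [ɛ̃] before /n/; /a/ → [ã] before /ɲ/ — a vowel is nasalised by an immediately following nasal consonant.
No change occurs in [ɣed͡zɔ] because the vowel at the boundary is adjacent to an oral consonant, not a nasal (/e/ next to /d͡z/).
/ə/ sits next to the nasal /ɳ/ and is therefore nasalised to [ə̃].

[ʐə̃ɳɛ]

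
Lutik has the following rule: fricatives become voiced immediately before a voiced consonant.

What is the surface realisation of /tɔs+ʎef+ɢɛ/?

/s/ is a voiceless alveolar fricative. The following trigger /ʎ/ is voiced, so /s/ must become voiced as well.
Changing only its voicing to voiced gives [z] — the voiced alveolar fricative.
At the second juncture, /f/ likewise becomes [v] adjacent to /ɢ/.

[tɔzʎevɢɛ]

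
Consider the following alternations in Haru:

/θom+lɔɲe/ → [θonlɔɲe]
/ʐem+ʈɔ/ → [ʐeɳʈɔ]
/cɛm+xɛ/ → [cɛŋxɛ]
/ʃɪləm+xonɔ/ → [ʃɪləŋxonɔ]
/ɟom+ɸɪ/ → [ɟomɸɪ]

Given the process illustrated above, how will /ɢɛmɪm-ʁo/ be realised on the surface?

[ɢɛmɪɴʁo]

The data show regressive place assimilation: /m/ → [n] before /l/; /m/ → [ɳ] before /ʈ/; /m/ → [ŋ] before /x/. In each pair only place changes, matching the following consonant, while manner and voice stay constant.
No alternation appears in [ɟomɸɪ]: there the adjacent consonants already agree in place (/m/ and /ɸ/ are both bilabial), so this form is consistent with the same rule.
/m/ is a voiced bilabial nasal. The following trigger /ʁ/ is uvular, so /m/ must become uvular as well.
The voiced uvular nasal is [ɴ], so /m/ → [ɴ].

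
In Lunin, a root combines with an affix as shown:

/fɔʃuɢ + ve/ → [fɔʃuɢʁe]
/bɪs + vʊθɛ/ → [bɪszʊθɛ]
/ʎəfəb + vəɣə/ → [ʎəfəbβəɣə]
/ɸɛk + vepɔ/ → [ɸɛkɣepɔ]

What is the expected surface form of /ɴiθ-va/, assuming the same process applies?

[ɴiθða]

The data show progressive place assimilation: /v/ → [ʁ] after /ɢ/; /v/ → [z] after /s/; /v/ → [β] after /b/; /v/ → [ɣ] after /k/. In each pair only place changes, matching the preceding consonant, while manner and voice stay constant.
The rule targets /v/ (voiced labiodental fricative), which sits after the trigger /θ/ (dental).
A voiced dental fricative is [ð], so the surface segment is [ð].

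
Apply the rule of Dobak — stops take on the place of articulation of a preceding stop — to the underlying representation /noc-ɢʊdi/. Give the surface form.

/ɢ/ is a voiced uvular stop. The preceding trigger /c/ is palatal, so /ɢ/ must become palatal as well.
The voiced palatal stop is [ɟ], so /ɢ/ → [ɟ].

[nocɟʊdi]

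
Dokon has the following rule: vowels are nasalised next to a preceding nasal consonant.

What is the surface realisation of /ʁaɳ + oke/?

[ʁaɳõke]

The vowel /o/ is adjacent to the preceding nasal /ɳ/, so it acquires [+nasal] and surfaces as [õ].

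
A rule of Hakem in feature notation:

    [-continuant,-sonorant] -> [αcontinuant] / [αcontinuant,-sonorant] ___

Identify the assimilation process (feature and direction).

progressive manner assimilation

The rule copies [continuant] (continuancy) from the environment onto the target stops; since [±continuant] encodes the stop/fricative manner contrast, the assimilating dimension is manner.
The conditioning segment sits to the left of the focus bar, meaning the trigger precedes the segment that changes — progressive assimilation.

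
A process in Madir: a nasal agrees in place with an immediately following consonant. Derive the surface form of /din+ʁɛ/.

[diɴʁɛ]

/n/ is a voiced alveolar nasal. The following trigger /ʁ/ is uvular, so /n/ must become uvular as well.
A voiced uvular nasal is [ɴ], so the surface segment is [ɴ].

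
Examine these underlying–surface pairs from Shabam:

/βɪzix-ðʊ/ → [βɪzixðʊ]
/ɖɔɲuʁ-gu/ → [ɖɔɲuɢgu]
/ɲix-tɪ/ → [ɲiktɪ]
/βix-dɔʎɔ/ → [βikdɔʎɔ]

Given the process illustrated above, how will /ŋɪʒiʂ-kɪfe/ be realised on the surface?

[ŋɪʒiʈkɪfe]

The data show regressive manner assimilation: /ʁ/ → [ɢ] before /g/; /x/ → [k] before /t/; /x/ → [k] before /d/. In each pair only manner changes, matching the following consonant, while place and voice stay constant.
No alternation appears in [βɪzixðʊ]: there the adjacent consonants already agree in manner (/x/ and /ð/ are both fricatives), so this form is consistent with the same rule.
The rule targets /ʂ/ (voiceless retroflex fricative), which sits before the trigger /k/ (stop).
A voiceless retroflex stop is [ʈ], so the surface segment is [ʈ].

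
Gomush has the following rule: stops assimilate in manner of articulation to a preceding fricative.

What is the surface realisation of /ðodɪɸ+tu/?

[ðodɪɸsu]

The rule targets /t/ (voiceless alveolar stop), which sits after the trigger /ɸ/ (fricative).
A voiceless alveolar fricative is [s], so the surface segment is [s].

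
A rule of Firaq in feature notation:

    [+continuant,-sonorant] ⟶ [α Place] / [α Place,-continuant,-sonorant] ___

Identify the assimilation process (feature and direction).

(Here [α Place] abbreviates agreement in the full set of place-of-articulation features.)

The shared variable α links the value of the place features (abbreviated [Place]) on the target to the same value on the neighbouring segment, so place is the feature that assimilates.
The conditioning segment sits to the left of the focus bar, meaning the trigger precedes the segment that changes — progressive assimilation.

progressive place assimilation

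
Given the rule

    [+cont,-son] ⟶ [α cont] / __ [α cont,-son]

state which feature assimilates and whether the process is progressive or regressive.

regressive manner assimilation

The shared variable α links the value of [cont] on the target to that of the neighbouring obstruent. [cont] distinguishes stops from fricatives — a manner-of-articulation feature — so this is manner assimilation.
Since the environment is written after the underscore, the trigger follows the target; the direction is regressive.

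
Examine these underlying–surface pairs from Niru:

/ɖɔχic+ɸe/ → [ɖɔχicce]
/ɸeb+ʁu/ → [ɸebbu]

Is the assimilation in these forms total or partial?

Comparing underlying and surface forms, /ɸ/ → [c] is the alternation; the neighbouring /c/ is constant.
The output [c] is identical to the trigger /c/ — every feature (place, manner, voicing) has been copied — so this is total assimilation.
The remaining alternation confirms this: /ʁ/ → [b] after /b/ — in each case the output is a copy of the preceding consonant.

total assimilation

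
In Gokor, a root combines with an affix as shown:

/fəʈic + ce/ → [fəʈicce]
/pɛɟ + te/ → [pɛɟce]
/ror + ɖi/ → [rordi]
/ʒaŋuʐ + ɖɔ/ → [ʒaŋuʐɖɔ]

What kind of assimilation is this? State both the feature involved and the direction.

Comparing underlying and surface forms, /t/ → [c] is the alternation; the neighbouring /ɟ/ is constant.
/t/ is alveolar while /ɟ/ is palatal; the output [c] is palatal, matching the trigger — so the feature that spreads is place.
Manner and voice are unchanged, so the assimilation is partial, not total.
Checking the remaining alternation: /ɖ/ → [d] after /r/ (retroflex → alveolar, matching alveolar) — only place changes, and always toward the preceding segment.
No alternation appears in [fəʈicce], [ʒaŋuʐɖɔ]: there the adjacent consonants already agree in place (/c/ and /c/ are both palatal; /ɖ/ and /ʐ/ are both retroflex), so these forms are consistent with the same rule.
The trigger is the preceding segment, so the direction is progressive (perseverative).

progressive place assimilation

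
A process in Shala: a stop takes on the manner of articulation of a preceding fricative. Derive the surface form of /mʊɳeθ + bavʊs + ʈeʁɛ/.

[mʊɳeθβavʊsʂeʁɛ]

The rule targets /b/ (voiced bilabial stop), which sits after the trigger /θ/ (fricative).
The voiced bilabial fricative is [β], so /b/ → [β].
At the second juncture, /ʈ/ likewise becomes [ʂ] adjacent to /s/.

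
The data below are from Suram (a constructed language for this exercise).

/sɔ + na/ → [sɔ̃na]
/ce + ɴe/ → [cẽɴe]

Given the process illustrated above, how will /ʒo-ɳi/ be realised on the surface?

The data show regressive nasality assimilation (vowel nasalisation): /ɔ/ → [ɔ̃] before /n/; /e/ → [ẽ] before /ɴ/ — a vowel is nasalised by an immediately following nasal consonant.
The vowel /o/ is adjacent to the following nasal /ɳ/, so it acquires [+nasal] and surfaces as [õ].

[ʒõɳi]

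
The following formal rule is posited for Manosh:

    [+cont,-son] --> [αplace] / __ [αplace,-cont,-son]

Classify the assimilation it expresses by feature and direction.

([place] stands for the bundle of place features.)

The rule copies the place features (abbreviated [place]) from the environment onto the target, so the assimilating feature is place.
Since the environment is written after the underscore, the trigger follows the target; the direction is regressive.

regressive place assimilation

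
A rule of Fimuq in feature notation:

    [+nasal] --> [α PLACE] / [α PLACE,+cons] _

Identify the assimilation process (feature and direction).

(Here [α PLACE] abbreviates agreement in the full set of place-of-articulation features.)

The shared variable α links the value of the place features (abbreviated [PLACE]) on the target to the same value on the neighbouring segment, so place is the feature that assimilates.
The conditioning segment sits to the left of the focus bar, meaning the trigger precedes the segment that changes — progressive assimilation.

progressive place assimilation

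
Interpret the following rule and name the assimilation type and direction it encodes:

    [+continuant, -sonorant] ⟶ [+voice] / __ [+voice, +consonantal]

regressive voicing assimilation

The structural change is [+voice], and the conditioning segment [+voice, +consonantal] (a voiced consonant) is itself voiced, so the target comes to share the voicing of its neighbour — voicing assimilation.
Since the environment is written after the underscore, the trigger follows the target; the direction is regressive.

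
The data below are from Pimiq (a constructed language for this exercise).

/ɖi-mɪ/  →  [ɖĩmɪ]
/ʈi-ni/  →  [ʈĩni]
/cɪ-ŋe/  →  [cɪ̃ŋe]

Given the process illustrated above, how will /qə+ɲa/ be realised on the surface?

[qə̃ɲa]

The data show regressive nasality assimilation (vowel nasalisation): /i/ → [ĩ] before /m/; /i/ → [ĩ] before /n/; /ɪ/ → [ɪ̃] before /ŋ/ — a vowel is nasalised by an immediately following nasal consonant.
/ə/ sits next to the nasal /ɲ/ and is therefore nasalised to [ə̃].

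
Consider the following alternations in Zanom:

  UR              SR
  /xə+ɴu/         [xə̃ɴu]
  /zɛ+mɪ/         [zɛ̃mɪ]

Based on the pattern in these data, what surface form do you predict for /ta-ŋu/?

The data show regressive nasality assimilation (vowel nasalisation): /ə/ → [ə̃] before /ɴ/; /ɛ/ → [ɛ̃] before /m/ — a vowel is nasalised by an immediately following nasal consonant.
The vowel /a/ is adjacent to the following nasal /ŋ/, so it acquires [+nasal] and surfaces as [ã].

[tãŋu]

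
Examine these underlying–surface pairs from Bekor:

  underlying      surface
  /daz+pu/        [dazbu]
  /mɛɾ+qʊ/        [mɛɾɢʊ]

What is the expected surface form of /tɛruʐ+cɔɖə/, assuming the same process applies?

The data show progressive voicing assimilation: /p/ → [b] after /z/; /q/ → [ɢ] after /ɾ/. In each pair only voicing changes, matching the preceding consonant, while place and manner stay constant.
The rule targets /c/ (voiceless palatal stop), which sits after the trigger /ʐ/ (voiced).
A voiced palatal stop is [ɟ], so the surface segment is [ɟ].

[tɛruʐɟɔɖə]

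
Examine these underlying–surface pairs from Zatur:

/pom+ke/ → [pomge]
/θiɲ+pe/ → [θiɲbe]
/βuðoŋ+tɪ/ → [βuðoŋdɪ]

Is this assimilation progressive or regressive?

progressive

Comparing underlying and surface forms, /k/ → [g] is the alternation; the neighbouring /m/ is constant.
The change voiceless → voiced matches the voicing of the preceding /m/, identifying this as voicing assimilation.
The same holds elsewhere in the data: /p/ → [b] after /ɲ/ (voiceless → voiced, matching voiced); /t/ → [d] after /ŋ/ (voiceless → voiced, matching voiced) — only voicing changes, and always toward the preceding segment.
The trigger is the preceding segment, so the direction is progressive (perseverative).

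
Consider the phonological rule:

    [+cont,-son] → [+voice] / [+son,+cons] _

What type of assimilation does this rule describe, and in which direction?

progressive voicing assimilation

The structural change is [+voice], and the conditioning segment [+son,+cons] (a sonorant consonant) is itself voiced, so the target comes to share the voicing of its neighbour — voicing assimilation.
The conditioning segment sits to the left of the focus bar, meaning the trigger precedes the segment that changes — progressive assimilation.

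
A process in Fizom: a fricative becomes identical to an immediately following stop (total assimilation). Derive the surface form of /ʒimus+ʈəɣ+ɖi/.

/s/ is the segment targeted by the rule; it sits immediately before /ʈ/, so it assimilates completely and surfaces as [ʈ].
The same rule applies at the second boundary: /ɣ/ → [ɖ] next to /ɖ/.

[ʒimuʈʈəɖɖi]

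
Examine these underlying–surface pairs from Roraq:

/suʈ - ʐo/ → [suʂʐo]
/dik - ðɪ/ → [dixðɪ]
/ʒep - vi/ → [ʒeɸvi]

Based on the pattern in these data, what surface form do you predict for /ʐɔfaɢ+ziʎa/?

[ʐɔfaʁziʎa]

The data show regressive manner assimilation: /ʈ/ → [ʂ] before /ʐ/; /k/ → [x] before /ð/; /p/ → [ɸ] before /v/. In each pair only manner changes, matching the following consonant, while place and voice stay constant.
The rule targets /ɢ/ (voiced uvular stop), which sits before the trigger /z/ (fricative).
The voiced uvular fricative is [ʁ], so /ɢ/ → [ʁ].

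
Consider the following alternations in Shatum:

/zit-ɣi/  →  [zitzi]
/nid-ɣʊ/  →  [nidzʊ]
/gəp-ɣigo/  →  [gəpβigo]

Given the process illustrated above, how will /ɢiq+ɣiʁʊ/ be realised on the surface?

[ɢiqʁiʁʊ]

The data show progressive place assimilation: /ɣ/ → [z] after /t/; /ɣ/ → [z] after /d/; /ɣ/ → [β] after /p/. In each pair only place changes, matching the preceding consonant, while manner and voice stay constant.
The rule targets /ɣ/ (voiced velar fricative), which sits after the trigger /q/ (uvular).
The voiced uvular fricative is [ʁ], so /ɣ/ → [ʁ].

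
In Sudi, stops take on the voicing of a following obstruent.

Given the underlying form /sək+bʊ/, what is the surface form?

The rule targets /k/ (voiceless velar stop), which sits before the trigger /b/ (voiced).
A voiced velar stop is [g], so the surface segment is [g].

[səgbʊ]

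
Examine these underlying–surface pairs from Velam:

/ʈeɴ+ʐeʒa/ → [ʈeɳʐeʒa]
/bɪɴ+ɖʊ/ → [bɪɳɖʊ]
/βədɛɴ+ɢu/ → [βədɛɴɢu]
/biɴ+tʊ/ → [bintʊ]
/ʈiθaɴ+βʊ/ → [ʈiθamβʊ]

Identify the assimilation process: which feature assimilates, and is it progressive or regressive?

regressive place assimilation

Underlying /ɴ/ is realised as [ɳ] next to /ʐ/; /ʐ/ itself does not change.
The change uvular → retroflex matches the place of the following /ʐ/, identifying this as place assimilation.
Manner and voice are unchanged, so the assimilation is partial, not total.
Checking the remaining alternations: /ɴ/ → [ɳ] before /ɖ/ (uvular → retroflex, matching retroflex); /ɴ/ → [n] before /t/ (uvular → alveolar, matching alveolar); /ɴ/ → [m] before /β/ (uvular → bilabial, matching bilabial) — only place changes, and always toward the following segment.
No alternation appears in [βədɛɴɢu]: there the adjacent consonants already agree in place (/ɴ/ and /ɢ/ are both uvular), so this form is consistent with the same rule.
Since the segment that changes precedes the conditioning segment, the assimilation is regressive.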